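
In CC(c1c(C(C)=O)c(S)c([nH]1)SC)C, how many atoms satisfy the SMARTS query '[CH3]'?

4

The query [CH3] means: aliphatic carbon with exactly three hydrogens.
Check the 14 heavy atoms by environment: 1× n (aromatic, H1) → no; 4× c (aromatic, H0) → no; 1× S (H1) → no; 1× C (H1) → no; 4× C (H3) → match; 1× S (H0) → no; 1× C (H0) → no; 1× O (H0) → no.
That gives 4 matching atoms.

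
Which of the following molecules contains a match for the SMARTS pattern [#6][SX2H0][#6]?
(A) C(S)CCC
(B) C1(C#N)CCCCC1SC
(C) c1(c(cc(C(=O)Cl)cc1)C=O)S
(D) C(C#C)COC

[#6][SX2H0][#6] describes an aliphatic sulfur bridging two carbons with no H on the sulfur (a thioether).
(A) has a thiol (-SH) but the sulfur has H1, not H0 bridging two carbons.
(B) contains a methylthio ether (-SCH3), which satisfies every atom and bond constraint.
(C) has a thiol (-SH) but the sulfur has H1, not H0 bridging two carbons.
(D) has a methoxy ether (-OCH3) but the bridging atom is O, not S.
So the answer is (B).

B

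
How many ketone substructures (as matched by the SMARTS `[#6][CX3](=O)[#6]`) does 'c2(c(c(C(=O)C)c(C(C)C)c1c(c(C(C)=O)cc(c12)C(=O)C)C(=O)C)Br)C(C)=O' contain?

[#6][CX3](=O)[#6] is the SMARTS for a ketone: a carbonyl carbon (no H) flanked by two carbons.
The molecule carries 5 separate instances of an acetyl/ketone group (-C(=O)CH3) meeting every constraint; each maps to a distinct set of atoms, giving 5 matches.

5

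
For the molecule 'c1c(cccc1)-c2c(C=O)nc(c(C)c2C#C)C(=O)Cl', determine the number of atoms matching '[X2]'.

3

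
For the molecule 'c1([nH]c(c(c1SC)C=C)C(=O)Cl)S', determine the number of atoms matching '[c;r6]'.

0

The query [c;r6] means: aromatic carbon that belongs to a six-membered ring.
Check the 13 heavy atoms by environment: 1× n (aromatic, in 5-ring) → no; 4× c (aromatic, in 5-ring) → no; 2× S (acyclic) → no; 4× C (acyclic) → no; 1× O (acyclic) → no; 1× Cl (acyclic) → no.
No environment satisfies the query, so 0 matching atoms.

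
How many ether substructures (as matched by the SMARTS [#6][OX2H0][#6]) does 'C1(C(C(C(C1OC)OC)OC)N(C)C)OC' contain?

[#6][OX2H0][#6] is the SMARTS for an ether: an aliphatic oxygen bridging two carbons with no H on the oxygen.
The molecule carries 4 separate instances of a methoxy ether (-OCH3) meeting every constraint; each maps to a distinct set of atoms, giving 4 matches.

4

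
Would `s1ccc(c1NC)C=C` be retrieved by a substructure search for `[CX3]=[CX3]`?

Yes

The pattern [CX3]=[CX3] describes a non-aromatic C=C double bond between two sp2 carbons — an alkene.
The molecule carries a vinyl group (-CH=CH2), whose atoms satisfy every constraint of the query, so the pattern matches.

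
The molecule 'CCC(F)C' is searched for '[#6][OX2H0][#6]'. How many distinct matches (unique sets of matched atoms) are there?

0

[#6][OX2H0][#6] is the SMARTS for an ether: an aliphatic oxygen bridging two carbons with no H on the oxygen.
No fragment in the molecule satisfies every constraint, giving 0 matches.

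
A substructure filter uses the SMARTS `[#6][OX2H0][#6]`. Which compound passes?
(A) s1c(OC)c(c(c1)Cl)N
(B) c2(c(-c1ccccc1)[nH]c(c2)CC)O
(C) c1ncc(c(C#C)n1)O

[#6][OX2H0][#6] describes an aliphatic oxygen bridging two carbons with no H on the oxygen (an ether).
(A) contains a methoxy ether (-OCH3), which satisfies every atom and bond constraint.
(B) has a hydroxyl group (-OH) but the oxygen has H1, not H0 bridging two carbons.
(C) has a hydroxyl group (-OH) but the oxygen has H1, not H0 bridging two carbons.
So the answer is (A).

A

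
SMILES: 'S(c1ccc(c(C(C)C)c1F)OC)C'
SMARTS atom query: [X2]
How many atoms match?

The query [X2] means: any atom with exactly two total connections (bonds + H).
Check the 14 heavy atoms by environment: 6× c (aromatic, X3) → no; 1× S (X2) → match; 5× C (X4) → no; 1× O (X2) → match; 1× F (X1) → no.
Summing the matching environments: 1 + 1 = 2 matching atoms.

2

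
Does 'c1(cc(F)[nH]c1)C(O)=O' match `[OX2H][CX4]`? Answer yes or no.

No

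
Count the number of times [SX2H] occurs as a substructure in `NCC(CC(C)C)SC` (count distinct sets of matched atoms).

[SX2H] is the SMARTS for a thiol: an aliphatic sulfur with two connections, one being H.
The molecule has a methylthio ether (-SCH3), but the sulfur has H0 (bonded to two carbons), not H1; nothing else fits, so there are 0 matches.

0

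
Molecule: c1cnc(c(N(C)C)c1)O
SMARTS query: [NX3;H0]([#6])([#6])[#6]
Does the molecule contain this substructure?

The pattern [NX3;H0]([#6])([#6])[#6] describes a trivalent nitrogen with no H, bonded to three carbons — a tertiary amine.
The molecule carries a dimethylamino group (-N(CH3)2), whose atoms satisfy every constraint of the query, so the pattern matches.

Yes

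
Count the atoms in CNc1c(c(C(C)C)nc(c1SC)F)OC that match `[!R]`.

The query [!R] means: !R matches any atom not in a ring.
Check the 16 heavy atoms by environment: 1× n (aromatic, in 6-ring) → no; 5× c (aromatic, in 6-ring) → no; 6× C (acyclic) → match; 1× S (acyclic) → match; 1× N (acyclic) → match; 1× O (acyclic) → match; 1× F (acyclic) → match.
Summing the matching environments: 6 + 1 + 1 + 1 + 1 = 10 matching atoms.

10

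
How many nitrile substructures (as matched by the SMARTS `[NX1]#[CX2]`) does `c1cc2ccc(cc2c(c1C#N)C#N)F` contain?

2

[NX1]#[CX2] is the SMARTS for a nitrile: a nitrogen triple-bonded to a two-connected carbon.
The molecule carries 2 separate instances of a nitrile (-C#N) meeting every constraint; each maps to a distinct set of atoms, giving 2 matches.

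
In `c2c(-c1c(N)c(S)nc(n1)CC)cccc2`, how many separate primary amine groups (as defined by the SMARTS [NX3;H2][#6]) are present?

1

[NX3;H2][#6] is the SMARTS for a primary amine: a trivalent nitrogen with two H attached to carbon.
Exactly one fragment in the molecule meets all constraints, giving 1 match.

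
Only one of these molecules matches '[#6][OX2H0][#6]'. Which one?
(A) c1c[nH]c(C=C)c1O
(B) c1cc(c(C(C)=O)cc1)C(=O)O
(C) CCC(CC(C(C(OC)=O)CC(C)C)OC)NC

C

[#6][OX2H0][#6] describes an aliphatic oxygen bridging two carbons with no H on the oxygen (an ether).
(A) has a hydroxyl group (-OH) but the oxygen has H1, not H0 bridging two carbons.
(B) has a carboxylic acid group (-C(=O)OH) but the -OH oxygen has H1; the =O is OX1, not OX2.
(C) contains a methoxy ether (-OCH3), which satisfies every atom and bond constraint.
So the answer is (C).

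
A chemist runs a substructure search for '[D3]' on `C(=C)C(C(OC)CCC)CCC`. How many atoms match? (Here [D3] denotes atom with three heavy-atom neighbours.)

2

The query [D3] means: atom with exactly three heavy-atom neighbours.
Check the 12 heavy atoms by environment: 5× C (D2) → no; 2× C (D3) → match; 4× C (D1) → no; 1× O (D2) → no.
That gives 2 matching atoms.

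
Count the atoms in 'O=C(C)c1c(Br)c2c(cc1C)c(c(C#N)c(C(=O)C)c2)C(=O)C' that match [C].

The query [C] means: uppercase C matches aliphatic (non-aromatic) carbon only.
Check the 23 heavy atoms by environment: 10× c (aromatic) → no; 1× Br → no; 8× C → match; 1× N → no; 3× O → no.
That gives 8 matching atoms.

8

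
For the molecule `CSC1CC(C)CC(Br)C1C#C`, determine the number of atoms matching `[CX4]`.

8

Check the 12 heavy atoms by environment: 8× C (X4) → match; 2× C (X2) → no; 1× S (X2) → no; 1× Br (X1) → no.
That gives 8 matching atoms.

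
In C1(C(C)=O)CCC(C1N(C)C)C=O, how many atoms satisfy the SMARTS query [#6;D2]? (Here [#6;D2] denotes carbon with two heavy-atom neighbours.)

3

The query [#6;D2] means: any carbon bonded to exactly two heavy atoms.
Check the 13 heavy atoms by environment: 4× C (D3) → no; 3× C (D2) → match; 2× O (D1) → no; 1× N (D3) → no; 3× C (D1) → no.
That gives 3 matching atoms.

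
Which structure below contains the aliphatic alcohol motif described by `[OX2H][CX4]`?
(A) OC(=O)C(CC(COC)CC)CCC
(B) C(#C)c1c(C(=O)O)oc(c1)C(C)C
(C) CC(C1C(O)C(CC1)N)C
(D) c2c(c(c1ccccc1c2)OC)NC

C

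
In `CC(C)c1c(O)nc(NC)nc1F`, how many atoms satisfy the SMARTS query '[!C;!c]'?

5

The query [!C;!c] means: neither aliphatic nor aromatic carbon — same as [!#6].
Check the 13 heavy atoms by environment: 2× n (aromatic) → match; 4× c (aromatic) → no; 4× C → no; 1× F → match; 1× N → match; 1× O → match.
Summing the matching environments: 2 + 1 + 1 + 1 = 5 matching atoms.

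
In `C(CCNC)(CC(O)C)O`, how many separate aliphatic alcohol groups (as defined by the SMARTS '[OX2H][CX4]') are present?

[OX2H][CX4] is the SMARTS for an aliphatic alcohol: a hydroxyl oxygen bound to an sp3 (X4) carbon.
The molecule carries 2 separate instances of a hydroxyl group (-OH) meeting every constraint; each maps to a distinct set of atoms, giving 2 matches.

2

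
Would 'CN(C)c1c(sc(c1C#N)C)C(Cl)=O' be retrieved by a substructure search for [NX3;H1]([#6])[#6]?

The pattern [NX3;H1]([#6])[#6] describes a trivalent nitrogen with one H, bonded to two carbons — a secondary amine.
The closest candidate here is a dimethylamino group (-N(CH3)2), but the nitrogen has H0, not H1. No other fragment satisfies the full query, so there is no match.

No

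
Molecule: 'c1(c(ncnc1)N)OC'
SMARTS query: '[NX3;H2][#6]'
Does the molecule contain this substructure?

Yes

The pattern [NX3;H2][#6] describes a trivalent nitrogen with two H attached to carbon — a primary amine.
The molecule carries a primary amino group (-NH2), whose atoms satisfy every constraint of the query, so the pattern matches.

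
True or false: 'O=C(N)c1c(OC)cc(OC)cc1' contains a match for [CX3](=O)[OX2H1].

False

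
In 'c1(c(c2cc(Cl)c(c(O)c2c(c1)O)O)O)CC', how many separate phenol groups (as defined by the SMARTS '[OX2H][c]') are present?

4

[OX2H][c] is the SMARTS for a phenol: a hydroxyl oxygen attached to an aromatic carbon.
The molecule carries 4 separate instances of a hydroxyl group (-OH) meeting every constraint; each maps to a distinct set of atoms, giving 4 matches.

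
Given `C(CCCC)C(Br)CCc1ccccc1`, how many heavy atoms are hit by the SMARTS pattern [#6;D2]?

11

The query [#6;D2] means: any carbon bonded to exactly two heavy atoms.
Check the 15 heavy atoms by environment: 6× C (D2) → match; 1× C (D3) → no; 1× Br (D1) → no; 1× c (aromatic, D3) → no; 5× c (aromatic, D2) → match; 1× C (D1) → no.
Summing the matching environments: 6 + 5 = 11 matching atoms.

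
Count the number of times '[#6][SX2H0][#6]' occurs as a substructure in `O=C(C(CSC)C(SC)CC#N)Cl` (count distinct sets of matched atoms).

[#6][SX2H0][#6] is the SMARTS for a thioether: an aliphatic sulfur bridging two carbons with no H on the sulfur.
The molecule carries 2 separate instances of a methylthio ether (-SCH3) meeting every constraint; each maps to a distinct set of atoms, giving 2 matches.

2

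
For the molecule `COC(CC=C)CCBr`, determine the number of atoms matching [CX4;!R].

5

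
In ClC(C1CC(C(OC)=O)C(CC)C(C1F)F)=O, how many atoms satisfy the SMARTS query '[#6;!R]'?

5

The query [#6;!R] means: carbon not in any ring.
Check the 17 heavy atoms by environment: 6× C (in 6-ring) → no; 2× F (acyclic) → no; 5× C (acyclic) → match; 3× O (acyclic) → no; 1× Cl (acyclic) → no.
That gives 5 matching atoms.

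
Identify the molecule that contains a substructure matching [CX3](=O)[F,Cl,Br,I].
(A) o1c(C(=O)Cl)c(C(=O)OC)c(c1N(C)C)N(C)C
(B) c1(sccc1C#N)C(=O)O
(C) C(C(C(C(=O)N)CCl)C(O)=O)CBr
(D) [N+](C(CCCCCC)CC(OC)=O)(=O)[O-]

[CX3](=O)[F,Cl,Br,I] describes a carbonyl carbon bonded to a halogen (an acyl halide).
(A) contains an acyl chloride (-C(=O)Cl), which satisfies every atom and bond constraint.
(B) has a carboxylic acid group (-C(=O)OH) but the carbonyl is bonded to -OH, not to a halogen.
(C) has a chloro substituent but the Cl is not on a carbonyl carbon.
(D) has a methyl-ester group (-C(=O)OCH3) but the carbonyl is bonded to -O-C, not to a halogen.
So the answer is (A).

A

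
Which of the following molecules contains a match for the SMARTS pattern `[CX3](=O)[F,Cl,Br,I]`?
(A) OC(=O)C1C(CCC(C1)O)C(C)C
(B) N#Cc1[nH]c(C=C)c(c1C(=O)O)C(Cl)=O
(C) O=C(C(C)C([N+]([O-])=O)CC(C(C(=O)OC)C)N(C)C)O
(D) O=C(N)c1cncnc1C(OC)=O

[CX3](=O)[F,Cl,Br,I] describes a carbonyl carbon bonded to a halogen (an acyl halide).
(A) has a carboxylic acid group (-C(=O)OH) but the carbonyl is bonded to -OH, not to a halogen.
(B) contains an acyl chloride (-C(=O)Cl), which satisfies every atom and bond constraint.
(C) has a carboxylic acid group (-C(=O)OH) but the carbonyl is bonded to -OH, not to a halogen.
(D) has a methyl-ester group (-C(=O)OCH3) but the carbonyl is bonded to -O-C, not to a halogen.
So the answer is (B).

B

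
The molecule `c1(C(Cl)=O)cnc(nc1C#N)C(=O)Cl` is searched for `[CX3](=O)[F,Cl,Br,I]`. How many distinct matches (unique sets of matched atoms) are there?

2

[CX3](=O)[F,Cl,Br,I] is the SMARTS for an acyl halide: a carbonyl carbon bonded to a halogen.
The molecule carries 2 separate instances of an acyl chloride (-C(=O)Cl) meeting every constraint; each maps to a distinct set of atoms, giving 2 matches.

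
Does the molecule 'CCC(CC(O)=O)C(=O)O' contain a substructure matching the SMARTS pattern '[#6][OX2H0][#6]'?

No

The pattern [#6][OX2H0][#6] describes an aliphatic oxygen bridging two carbons with no H on the oxygen — an ether.
The closest candidate here is a carboxylic acid group (-C(=O)OH), but the -OH oxygen has H1; the =O is OX1, not OX2. No other fragment satisfies the full query, so there is no match.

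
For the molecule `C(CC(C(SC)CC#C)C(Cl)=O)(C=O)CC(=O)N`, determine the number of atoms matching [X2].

The query [X2] means: any atom with exactly two total connections (bonds + H).
Check the 18 heavy atoms by environment: 7× C (X4) → no; 3× C (X3) → no; 3× O (X1) → no; 1× N (X3) → no; 1× Cl (X1) → no; 2× C (X2) → match; 1× S (X2) → match.
Summing the matching environments: 2 + 1 = 3 matching atoms.

3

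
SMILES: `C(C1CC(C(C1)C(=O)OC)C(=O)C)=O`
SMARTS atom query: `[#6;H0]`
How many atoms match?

2

Check the 14 heavy atoms by environment: 4× C (H1) → no; 2× C (H2) → no; 2× C (H0) → match; 4× O (H0) → no; 2× C (H3) → no.
That gives 2 matching atoms.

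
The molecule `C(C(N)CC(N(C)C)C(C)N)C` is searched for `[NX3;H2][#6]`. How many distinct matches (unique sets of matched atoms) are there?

[NX3;H2][#6] is the SMARTS for a primary amine: a trivalent nitrogen with two H attached to carbon.
The molecule carries 2 separate instances of a primary amino group (-NH2) meeting every constraint; each maps to a distinct set of atoms, giving 2 matches.

2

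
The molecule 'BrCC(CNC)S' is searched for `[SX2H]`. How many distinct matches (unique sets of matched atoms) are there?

[SX2H] is the SMARTS for a thiol: an aliphatic sulfur with two connections, one being H.
Exactly one fragment in the molecule meets all constraints, giving 1 match.

1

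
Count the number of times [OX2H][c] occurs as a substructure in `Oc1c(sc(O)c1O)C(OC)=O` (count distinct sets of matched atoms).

[OX2H][c] is the SMARTS for a phenol: a hydroxyl oxygen attached to an aromatic carbon.
The molecule carries 3 separate instances of a hydroxyl group (-OH) meeting every constraint; each maps to a distinct set of atoms, giving 3 matches.

3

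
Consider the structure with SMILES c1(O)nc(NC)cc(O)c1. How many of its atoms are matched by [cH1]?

2

The query [cH1] means: aromatic carbon bearing exactly one hydrogen.
Check the 10 heavy atoms by environment: 1× n (aromatic, H0) → no; 3× c (aromatic, H0) → no; 2× c (aromatic, H1) → match; 2× O (H1) → no; 1× N (H1) → no; 1× C (H3) → no.
That gives 2 matching atoms.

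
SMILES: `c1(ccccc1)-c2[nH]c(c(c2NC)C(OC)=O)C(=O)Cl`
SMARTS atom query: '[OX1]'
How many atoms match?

2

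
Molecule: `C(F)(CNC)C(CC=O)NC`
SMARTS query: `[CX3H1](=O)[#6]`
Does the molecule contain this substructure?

The pattern [CX3H1](=O)[#6] describes an sp2 carbon with one H, double-bonded to O and single-bonded to carbon — an aldehyde.
The molecule carries an aldehyde (-CHO), whose atoms satisfy every constraint of the query, so the pattern matches.

Yes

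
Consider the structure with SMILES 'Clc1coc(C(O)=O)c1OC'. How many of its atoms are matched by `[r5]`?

The query [r5] means: r5 matches atoms in a five-membered ring.
Check the 11 heavy atoms by environment: 1× o (aromatic, in 5-ring) → match; 4× c (aromatic, in 5-ring) → match; 1× Cl (acyclic) → no; 2× C (acyclic) → no; 3× O (acyclic) → no.
Summing the matching environments: 1 + 4 = 5 matching atoms.

5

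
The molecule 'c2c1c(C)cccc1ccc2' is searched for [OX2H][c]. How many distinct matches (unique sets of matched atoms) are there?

0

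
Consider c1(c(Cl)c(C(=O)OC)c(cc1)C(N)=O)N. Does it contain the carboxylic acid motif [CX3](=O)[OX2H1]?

No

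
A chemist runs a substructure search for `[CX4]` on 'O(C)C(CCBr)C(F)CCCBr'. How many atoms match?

8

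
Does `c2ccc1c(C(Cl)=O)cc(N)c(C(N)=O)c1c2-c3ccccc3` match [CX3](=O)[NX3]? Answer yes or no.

Yes

The pattern [CX3](=O)[NX3] describes a carbonyl carbon bonded to a trivalent nitrogen — an amide.
The molecule carries a primary amide (-C(=O)NH2), whose atoms satisfy every constraint of the query, so the pattern matches.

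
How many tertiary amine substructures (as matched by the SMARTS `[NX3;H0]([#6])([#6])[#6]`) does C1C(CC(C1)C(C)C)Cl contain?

0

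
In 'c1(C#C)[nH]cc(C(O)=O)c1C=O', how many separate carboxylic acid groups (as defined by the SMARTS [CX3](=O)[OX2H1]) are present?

[CX3](=O)[OX2H1] is the SMARTS for a carboxylic acid: an sp2 carbon double-bonded to O and single-bonded to an -OH oxygen.
Exactly one fragment in the molecule meets all constraints, giving 1 match.

1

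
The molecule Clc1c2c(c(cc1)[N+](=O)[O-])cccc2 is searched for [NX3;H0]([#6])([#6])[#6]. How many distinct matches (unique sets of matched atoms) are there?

0

[NX3;H0]([#6])([#6])[#6] is the SMARTS for a tertiary amine: a trivalent nitrogen with no H, bonded to three carbons.
No fragment in the molecule satisfies every constraint, giving 0 matches.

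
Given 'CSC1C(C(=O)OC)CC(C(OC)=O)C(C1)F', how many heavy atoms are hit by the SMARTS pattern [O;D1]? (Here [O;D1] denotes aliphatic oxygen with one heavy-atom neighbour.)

2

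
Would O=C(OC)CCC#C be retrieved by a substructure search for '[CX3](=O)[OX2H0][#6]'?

Yes

The pattern [CX3](=O)[OX2H0][#6] describes a carbonyl carbon bonded to an oxygen that is itself bonded to carbon (no H on that O) — an ester.
The molecule carries a methyl-ester group (-C(=O)OCH3), whose atoms satisfy every constraint of the query, so the pattern matches.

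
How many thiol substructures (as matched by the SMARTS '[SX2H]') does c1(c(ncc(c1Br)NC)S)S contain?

2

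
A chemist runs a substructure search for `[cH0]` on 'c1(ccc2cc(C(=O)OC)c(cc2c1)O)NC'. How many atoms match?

Check the 17 heavy atoms by environment: 5× c (aromatic, H0) → match; 5× c (aromatic, H1) → no; 1× O (H1) → no; 1× N (H1) → no; 2× C (H3) → no; 1× C (H0) → no; 2× O (H0) → no.
That gives 5 matching atoms.

5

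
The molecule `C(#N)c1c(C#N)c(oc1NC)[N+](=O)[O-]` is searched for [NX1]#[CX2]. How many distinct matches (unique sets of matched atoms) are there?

[NX1]#[CX2] is the SMARTS for a nitrile: a nitrogen triple-bonded to a two-connected carbon.
The molecule carries 2 separate instances of a nitrile (-C#N) meeting every constraint; each maps to a distinct set of atoms, giving 2 matches.

2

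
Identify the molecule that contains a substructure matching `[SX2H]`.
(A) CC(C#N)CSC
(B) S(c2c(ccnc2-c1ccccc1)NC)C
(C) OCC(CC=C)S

C

[SX2H] describes an aliphatic sulfur with two connections, one being H (a thiol).
(A) has a methylthio ether (-SCH3) but the sulfur has H0 (bonded to two carbons), not H1.
(B) has a methylthio ether (-SCH3) but the sulfur has H0 (bonded to two carbons), not H1.
(C) contains a thiol (-SH), which satisfies every atom and bond constraint.
So the answer is (C).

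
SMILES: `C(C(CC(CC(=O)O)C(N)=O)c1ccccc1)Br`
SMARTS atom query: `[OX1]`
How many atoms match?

Check the 18 heavy atoms by environment: 5× C (X4) → no; 6× c (aromatic, X3) → no; 1× Br (X1) → no; 2× C (X3) → no; 2× O (X1) → match; 1× N (X3) → no; 1× O (X2) → no.
That gives 2 matching atoms.

2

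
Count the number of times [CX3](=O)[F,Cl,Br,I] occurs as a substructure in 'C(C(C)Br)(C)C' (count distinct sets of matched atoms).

[CX3](=O)[F,Cl,Br,I] is the SMARTS for an acyl halide: a carbonyl carbon bonded to a halogen.
No fragment in the molecule satisfies every constraint, giving 0 matches.

0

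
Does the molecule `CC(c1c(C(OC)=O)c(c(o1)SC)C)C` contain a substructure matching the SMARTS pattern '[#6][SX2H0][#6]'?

Yes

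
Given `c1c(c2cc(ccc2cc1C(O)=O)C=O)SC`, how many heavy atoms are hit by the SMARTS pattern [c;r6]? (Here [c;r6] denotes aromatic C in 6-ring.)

10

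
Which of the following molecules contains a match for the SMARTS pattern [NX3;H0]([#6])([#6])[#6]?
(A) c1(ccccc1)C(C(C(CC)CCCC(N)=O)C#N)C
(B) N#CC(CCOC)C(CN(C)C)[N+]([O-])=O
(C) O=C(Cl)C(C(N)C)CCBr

[NX3;H0]([#6])([#6])[#6] describes a trivalent nitrogen with no H, bonded to three carbons (a tertiary amine).
(A) has a primary amide (-C(=O)NH2) but the amide nitrogen has H2 and only one carbon neighbour.
(B) contains a dimethylamino group (-N(CH3)2), which satisfies every atom and bond constraint.
(C) has a primary amino group (-NH2) but the nitrogen has H2, not H0 with three carbons.
So the answer is (B).

B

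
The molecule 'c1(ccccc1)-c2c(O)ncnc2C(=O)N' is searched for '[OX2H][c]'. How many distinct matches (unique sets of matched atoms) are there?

[OX2H][c] is the SMARTS for a phenol: a hydroxyl oxygen attached to an aromatic carbon.
Exactly one fragment in the molecule meets all constraints, giving 1 match.

1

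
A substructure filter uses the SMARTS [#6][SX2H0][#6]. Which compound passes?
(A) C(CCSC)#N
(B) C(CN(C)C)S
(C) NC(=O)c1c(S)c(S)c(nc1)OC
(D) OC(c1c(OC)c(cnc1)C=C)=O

A

[#6][SX2H0][#6] describes an aliphatic sulfur bridging two carbons with no H on the sulfur (a thioether).
(A) contains a methylthio ether (-SCH3), which satisfies every atom and bond constraint.
(B) has a thiol (-SH) but the sulfur has H1, not H0 bridging two carbons.
(C) has a thiol (-SH) but the sulfur has H1, not H0 bridging two carbons.
(D) has a methoxy ether (-OCH3) but the bridging atom is O, not S.
So the answer is (A).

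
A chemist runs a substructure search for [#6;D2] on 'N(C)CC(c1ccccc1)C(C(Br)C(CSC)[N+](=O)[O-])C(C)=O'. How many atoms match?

Check the 23 heavy atoms by environment: 2× C (D2) → match; 5× C (D3) → no; 1× N (D2) → no; 3× C (D1) → no; 2× O (D1) → no; 1× c (aromatic, D3) → no; 5× c (aromatic, D2) → match; 1× Br (D1) → no; 1× S (D2) → no; 1× N (charge +1, D3) → no; 1× O (charge -1, D1) → no.
Summing the matching environments: 2 + 5 = 7 matching atoms.

7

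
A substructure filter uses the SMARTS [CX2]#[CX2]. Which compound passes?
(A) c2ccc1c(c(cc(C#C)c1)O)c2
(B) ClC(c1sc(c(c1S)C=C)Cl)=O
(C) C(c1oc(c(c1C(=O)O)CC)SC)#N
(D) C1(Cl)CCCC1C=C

A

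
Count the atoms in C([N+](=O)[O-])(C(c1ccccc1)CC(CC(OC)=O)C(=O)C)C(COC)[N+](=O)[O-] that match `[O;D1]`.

Check the 28 heavy atoms by environment: 3× C (D2) → no; 6× C (D3) → no; 2× N (charge +1, D3) → no; 2× O (charge -1, D1) → match; 4× O (D1) → match; 2× O (D2) → no; 3× C (D1) → no; 1× c (aromatic, D3) → no; 5× c (aromatic, D2) → no.
Summing the matching environments: 2 + 4 = 6 matching atoms.

6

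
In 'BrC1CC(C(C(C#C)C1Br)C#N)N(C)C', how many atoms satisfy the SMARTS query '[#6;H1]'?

6

The query [#6;H1] means: any carbon bearing exactly one hydrogen.
Check the 15 heavy atoms by environment: 6× C (H1) → match; 1× C (H2) → no; 2× Br (H0) → no; 2× C (H0) → no; 2× N (H0) → no; 2× C (H3) → no.
That gives 6 matching atoms.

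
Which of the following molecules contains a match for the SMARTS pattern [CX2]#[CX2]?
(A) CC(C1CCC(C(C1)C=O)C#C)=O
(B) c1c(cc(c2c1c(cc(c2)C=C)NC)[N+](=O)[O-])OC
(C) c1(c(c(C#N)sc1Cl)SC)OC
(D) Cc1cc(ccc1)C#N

A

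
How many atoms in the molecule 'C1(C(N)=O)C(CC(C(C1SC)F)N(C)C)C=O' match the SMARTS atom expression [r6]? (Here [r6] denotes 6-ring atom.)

6

Check the 17 heavy atoms by environment: 6× C (in 6-ring) → match; 1× S (acyclic) → no; 5× C (acyclic) → no; 2× N (acyclic) → no; 1× F (acyclic) → no; 2× O (acyclic) → no.
That gives 6 matching atoms.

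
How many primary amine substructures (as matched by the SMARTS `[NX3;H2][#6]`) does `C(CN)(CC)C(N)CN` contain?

[NX3;H2][#6] is the SMARTS for a primary amine: a trivalent nitrogen with two H attached to carbon.
The molecule carries 3 separate instances of a primary amino group (-NH2) meeting every constraint; each maps to a distinct set of atoms, giving 3 matches.

3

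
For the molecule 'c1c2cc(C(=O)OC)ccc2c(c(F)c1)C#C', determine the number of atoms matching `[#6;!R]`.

Check the 17 heavy atoms by environment: 10× c (aromatic, in 6-ring) → no; 4× C (acyclic) → match; 1× F (acyclic) → no; 2× O (acyclic) → no.
That gives 4 matching atoms.

4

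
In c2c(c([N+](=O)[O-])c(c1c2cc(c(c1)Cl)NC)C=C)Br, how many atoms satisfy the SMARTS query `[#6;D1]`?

2

Check the 19 heavy atoms by environment: 7× c (aromatic, D3) → no; 3× c (aromatic, D2) → no; 1× C (D2) → no; 2× C (D1) → match; 1× Br (D1) → no; 1× N (charge +1, D3) → no; 1× O (charge -1, D1) → no; 1× O (D1) → no; 1× N (D2) → no; 1× Cl (D1) → no.
That gives 2 matching atoms.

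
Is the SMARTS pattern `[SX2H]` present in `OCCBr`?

No

The pattern [SX2H] describes an aliphatic sulfur with two connections, one being H — a thiol.
The closest candidate here is a hydroxyl group (-OH), but it is an -OH, not an -SH. No other fragment satisfies the full query, so there is no match.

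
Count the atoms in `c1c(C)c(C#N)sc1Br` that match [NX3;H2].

The query [NX3;H2] means: aliphatic N with 3 total connections, two of them H — an -NH2 nitrogen (amine or amide).
Check the 9 heavy atoms by environment: 1× s (aromatic, H0, X2) → no; 3× c (aromatic, H0, X3) → no; 1× c (aromatic, H1, X3) → no; 1× Br (H0, X1) → no; 1× C (H0, X2) → no; 1× N (H0, X1) → no; 1× C (H3, X4) → no.
No environment satisfies the query, so 0 matching atoms.

0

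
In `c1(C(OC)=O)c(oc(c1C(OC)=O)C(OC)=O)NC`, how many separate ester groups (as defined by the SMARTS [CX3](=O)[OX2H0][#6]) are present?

[CX3](=O)[OX2H0][#6] is the SMARTS for an ester: a carbonyl carbon bonded to an oxygen that is itself bonded to carbon (no H on that O).
The molecule carries 3 separate instances of a methyl-ester group (-C(=O)OCH3) meeting every constraint; each maps to a distinct set of atoms, giving 3 matches.

3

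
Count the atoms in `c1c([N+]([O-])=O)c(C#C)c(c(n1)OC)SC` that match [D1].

Check the 15 heavy atoms by environment: 1× n (aromatic, D2) → no; 1× c (aromatic, D2) → no; 4× c (aromatic, D3) → no; 1× S (D2) → no; 3× C (D1) → match; 1× N (charge +1, D3) → no; 1× O (charge -1, D1) → match; 1× O (D1) → match; 1× O (D2) → no; 1× C (D2) → no.
Summing the matching environments: 3 + 1 + 1 = 5 matching atoms.

5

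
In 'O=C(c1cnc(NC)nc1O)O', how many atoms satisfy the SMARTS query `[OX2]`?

2

The query [OX2] means: aliphatic oxygen with two total connections — ether, hydroxyl, or ester single-bond O.
Check the 12 heavy atoms by environment: 2× n (aromatic, X2) → no; 4× c (aromatic, X3) → no; 1× N (X3) → no; 1× C (X4) → no; 2× O (X2) → match; 1× C (X3) → no; 1× O (X1) → no.
That gives 2 matching atoms.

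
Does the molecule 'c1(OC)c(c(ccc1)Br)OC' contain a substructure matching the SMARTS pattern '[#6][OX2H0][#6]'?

The pattern [#6][OX2H0][#6] describes an aliphatic oxygen bridging two carbons with no H on the oxygen — an ether.
The molecule carries a methoxy ether (-OCH3), whose atoms satisfy every constraint of the query, so the pattern matches.

Yes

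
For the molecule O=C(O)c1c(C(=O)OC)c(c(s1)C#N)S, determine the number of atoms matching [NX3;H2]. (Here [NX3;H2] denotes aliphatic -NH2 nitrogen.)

0

The query [NX3;H2] means: aliphatic N with 3 total connections, two of them H — an -NH2 nitrogen (amine or amide).
Check the 15 heavy atoms by environment: 1× s (aromatic, H0, X2) → no; 4× c (aromatic, H0, X3) → no; 1× C (H0, X2) → no; 1× N (H0, X1) → no; 1× S (H1, X2) → no; 2× C (H0, X3) → no; 2× O (H0, X1) → no; 1× O (H1, X2) → no; 1× O (H0, X2) → no; 1× C (H3, X4) → no.
No environment satisfies the query, so 0 matching atoms.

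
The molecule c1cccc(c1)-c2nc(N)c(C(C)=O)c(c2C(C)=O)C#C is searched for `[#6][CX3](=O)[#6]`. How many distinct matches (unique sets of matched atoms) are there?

2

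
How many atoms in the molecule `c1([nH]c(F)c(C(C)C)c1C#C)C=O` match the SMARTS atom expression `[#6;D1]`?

3

The query [#6;D1] means: carbon bonded to exactly one heavy atom.
Check the 13 heavy atoms by environment: 1× n (aromatic, D2) → no; 4× c (aromatic, D3) → no; 2× C (D2) → no; 3× C (D1) → match; 1× C (D3) → no; 1× O (D1) → no; 1× F (D1) → no.
That gives 3 matching atoms.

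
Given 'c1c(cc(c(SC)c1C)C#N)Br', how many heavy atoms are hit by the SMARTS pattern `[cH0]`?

The query [cH0] means: aromatic carbon with no attached hydrogen (substituted or ring-fusion).
Check the 12 heavy atoms by environment: 4× c (aromatic, H0) → match; 2× c (aromatic, H1) → no; 1× S (H0) → no; 2× C (H3) → no; 1× C (H0) → no; 1× N (H0) → no; 1× Br (H0) → no.
That gives 4 matching atoms.

4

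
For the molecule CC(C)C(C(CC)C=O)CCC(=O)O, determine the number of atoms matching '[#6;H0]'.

1

The query [#6;H0] means: any carbon with no attached hydrogen.
Check the 14 heavy atoms by environment: 3× C (H2) → no; 4× C (H1) → no; 3× C (H3) → no; 2× O (H0) → no; 1× C (H0) → match; 1× O (H1) → no.
That gives 1 matching atom.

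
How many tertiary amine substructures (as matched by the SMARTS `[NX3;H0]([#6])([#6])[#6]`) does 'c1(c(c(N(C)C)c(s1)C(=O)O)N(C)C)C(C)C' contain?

[NX3;H0]([#6])([#6])[#6] is the SMARTS for a tertiary amine: a trivalent nitrogen with no H, bonded to three carbons.
The molecule carries 2 separate instances of a dimethylamino group (-N(CH3)2) meeting every constraint; each maps to a distinct set of atoms, giving 2 matches.

2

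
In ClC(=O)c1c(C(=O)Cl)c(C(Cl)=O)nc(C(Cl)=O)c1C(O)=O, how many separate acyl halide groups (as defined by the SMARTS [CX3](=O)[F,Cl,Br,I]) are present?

[CX3](=O)[F,Cl,Br,I] is the SMARTS for an acyl halide: a carbonyl carbon bonded to a halogen.
The molecule carries 4 separate instances of an acyl chloride (-C(=O)Cl) meeting every constraint; each maps to a distinct set of atoms, giving 4 matches.

4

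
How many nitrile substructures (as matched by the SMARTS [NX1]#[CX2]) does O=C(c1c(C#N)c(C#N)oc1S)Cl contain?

2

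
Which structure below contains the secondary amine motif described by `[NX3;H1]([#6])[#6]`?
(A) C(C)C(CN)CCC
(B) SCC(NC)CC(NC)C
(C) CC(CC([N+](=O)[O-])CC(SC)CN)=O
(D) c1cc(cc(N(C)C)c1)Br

B

[NX3;H1]([#6])[#6] describes a trivalent nitrogen with one H, bonded to two carbons (a secondary amine).
(A) has a primary amino group (-NH2) but the nitrogen has H2 and only one carbon neighbour.
(B) contains an N-methylamino group (-NHCH3), which satisfies every atom and bond constraint.
(C) has a primary amino group (-NH2) but the nitrogen has H2 and only one carbon neighbour.
(D) has a dimethylamino group (-N(CH3)2) but the nitrogen has H0, not H1.
So the answer is (B).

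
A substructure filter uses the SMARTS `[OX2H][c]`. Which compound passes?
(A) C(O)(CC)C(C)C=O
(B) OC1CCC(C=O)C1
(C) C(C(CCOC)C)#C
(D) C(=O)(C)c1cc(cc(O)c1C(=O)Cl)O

[OX2H][c] describes a hydroxyl oxygen attached to an aromatic carbon (a phenol).
(A) has a hydroxyl group (-OH) but the -OH is on an aliphatic carbon, not an aromatic c.
(B) has a hydroxyl group (-OH) but the -OH is on an aliphatic carbon, not an aromatic c.
(C) has a methoxy ether (-OCH3) but the oxygen has H0, not H1.
(D) contains a hydroxyl group (-OH), which satisfies every atom and bond constraint.
So the answer is (D).

D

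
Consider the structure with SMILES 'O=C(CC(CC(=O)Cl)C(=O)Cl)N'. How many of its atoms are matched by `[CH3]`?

The query [CH3] means: aliphatic carbon with exactly three hydrogens.
Check the 12 heavy atoms by environment: 2× C (H2) → no; 1× C (H1) → no; 3× C (H0) → no; 3× O (H0) → no; 1× N (H2) → no; 2× Cl (H0) → no.
No environment satisfies the query, so 0 matching atoms.

0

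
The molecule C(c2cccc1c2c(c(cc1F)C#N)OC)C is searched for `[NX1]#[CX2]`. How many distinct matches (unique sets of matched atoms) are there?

1

[NX1]#[CX2] is the SMARTS for a nitrile: a nitrogen triple-bonded to a two-connected carbon.
Exactly one fragment in the molecule meets all constraints, giving 1 match.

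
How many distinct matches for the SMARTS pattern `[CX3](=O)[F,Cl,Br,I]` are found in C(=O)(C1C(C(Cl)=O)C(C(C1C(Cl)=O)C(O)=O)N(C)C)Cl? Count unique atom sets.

[CX3](=O)[F,Cl,Br,I] is the SMARTS for an acyl halide: a carbonyl carbon bonded to a halogen.
The molecule carries 3 separate instances of an acyl chloride (-C(=O)Cl) meeting every constraint; each maps to a distinct set of atoms, giving 3 matches.

3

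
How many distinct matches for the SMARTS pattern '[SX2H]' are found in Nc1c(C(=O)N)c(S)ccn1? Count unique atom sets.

[SX2H] is the SMARTS for a thiol: an aliphatic sulfur with two connections, one being H.
Exactly one fragment in the molecule meets all constraints, giving 1 match.

1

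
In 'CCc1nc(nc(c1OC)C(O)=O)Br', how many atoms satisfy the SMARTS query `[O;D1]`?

2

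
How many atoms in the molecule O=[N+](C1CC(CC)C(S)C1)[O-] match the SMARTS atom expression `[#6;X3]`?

The query [#6;X3] means: any carbon (aromatic or not) with three total connections.
Check the 11 heavy atoms by environment: 7× C (X4) → no; 1× N (charge +1, X3) → no; 1× O (charge -1, X1) → no; 1× O (X1) → no; 1× S (X2) → no.
No environment satisfies the query, so 0 matching atoms.

0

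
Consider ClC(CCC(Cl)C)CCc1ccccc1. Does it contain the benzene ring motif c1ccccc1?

The pattern c1ccccc1 describes six aromatic carbons in a ring — a benzene ring.
The molecule carries a phenyl ring, whose atoms satisfy every constraint of the query, so the pattern matches.

Yes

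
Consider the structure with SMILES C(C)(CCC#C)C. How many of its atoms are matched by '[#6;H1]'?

The query [#6;H1] means: any carbon bearing exactly one hydrogen.
Check the 7 heavy atoms by environment: 2× C (H2) → no; 1× C (H0) → no; 2× C (H1) → match; 2× C (H3) → no.
That gives 2 matching atoms.

2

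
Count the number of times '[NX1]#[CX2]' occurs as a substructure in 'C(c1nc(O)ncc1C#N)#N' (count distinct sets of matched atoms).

2

[NX1]#[CX2] is the SMARTS for a nitrile: a nitrogen triple-bonded to a two-connected carbon.
The molecule carries 2 separate instances of a nitrile (-C#N) meeting every constraint; each maps to a distinct set of atoms, giving 2 matches.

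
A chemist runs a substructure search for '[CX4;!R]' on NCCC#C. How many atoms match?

2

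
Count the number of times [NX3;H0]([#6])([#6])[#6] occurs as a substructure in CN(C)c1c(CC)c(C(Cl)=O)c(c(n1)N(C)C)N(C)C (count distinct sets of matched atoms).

3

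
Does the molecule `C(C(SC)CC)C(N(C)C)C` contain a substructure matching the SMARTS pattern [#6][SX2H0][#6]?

Yes

The pattern [#6][SX2H0][#6] describes an aliphatic sulfur bridging two carbons with no H on the sulfur — a thioether.
The molecule carries a methylthio ether (-SCH3), whose atoms satisfy every constraint of the query, so the pattern matches.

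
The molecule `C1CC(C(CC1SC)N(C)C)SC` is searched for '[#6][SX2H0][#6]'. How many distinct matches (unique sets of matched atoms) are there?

[#6][SX2H0][#6] is the SMARTS for a thioether: an aliphatic sulfur bridging two carbons with no H on the sulfur.
The molecule carries 2 separate instances of a methylthio ether (-SCH3) meeting every constraint; each maps to a distinct set of atoms, giving 2 matches.

2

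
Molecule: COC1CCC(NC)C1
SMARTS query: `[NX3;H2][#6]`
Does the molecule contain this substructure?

No

The pattern [NX3;H2][#6] describes a trivalent nitrogen with two H attached to carbon — a primary amine.
The closest candidate here is an N-methylamino group (-NHCH3), but the nitrogen bears two carbons and only one H (H1), not H2. No other fragment satisfies the full query, so there is no match.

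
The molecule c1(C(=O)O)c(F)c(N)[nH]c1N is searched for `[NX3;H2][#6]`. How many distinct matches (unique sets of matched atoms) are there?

2

[NX3;H2][#6] is the SMARTS for a primary amine: a trivalent nitrogen with two H attached to carbon.
The molecule carries 2 separate instances of a primary amino group (-NH2) meeting every constraint; each maps to a distinct set of atoms, giving 2 matches.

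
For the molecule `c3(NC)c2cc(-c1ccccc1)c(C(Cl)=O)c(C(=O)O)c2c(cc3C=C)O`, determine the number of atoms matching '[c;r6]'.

16

The query [c;r6] means: aromatic carbon that belongs to a six-membered ring.
Check the 27 heavy atoms by environment: 16× c (aromatic, in 6-ring) → match; 5× C (acyclic) → no; 4× O (acyclic) → no; 1× Cl (acyclic) → no; 1× N (acyclic) → no.
That gives 16 matching atoms.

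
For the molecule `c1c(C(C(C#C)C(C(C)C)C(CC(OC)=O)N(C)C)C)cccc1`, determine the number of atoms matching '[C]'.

Check the 24 heavy atoms by environment: 15× C → match; 1× N → no; 2× O → no; 6× c (aromatic) → no.
That gives 15 matching atoms.

15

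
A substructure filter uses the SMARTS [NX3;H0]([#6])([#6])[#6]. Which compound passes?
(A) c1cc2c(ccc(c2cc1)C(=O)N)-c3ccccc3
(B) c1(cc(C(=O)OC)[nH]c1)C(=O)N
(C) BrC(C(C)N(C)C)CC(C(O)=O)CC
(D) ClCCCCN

[NX3;H0]([#6])([#6])[#6] describes a trivalent nitrogen with no H, bonded to three carbons (a tertiary amine).
(A) has a primary amide (-C(=O)NH2) but the amide nitrogen has H2 and only one carbon neighbour.
(B) has a primary amide (-C(=O)NH2) but the amide nitrogen has H2 and only one carbon neighbour.
(C) contains a dimethylamino group (-N(CH3)2), which satisfies every atom and bond constraint.
(D) has a primary amino group (-NH2) but the nitrogen has H2, not H0 with three carbons.
So the answer is (C).

C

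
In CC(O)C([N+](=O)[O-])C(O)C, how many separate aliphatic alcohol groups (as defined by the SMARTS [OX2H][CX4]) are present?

2

[OX2H][CX4] is the SMARTS for an aliphatic alcohol: a hydroxyl oxygen bound to an sp3 (X4) carbon.
The molecule carries 2 separate instances of a hydroxyl group (-OH) meeting every constraint; each maps to a distinct set of atoms, giving 2 matches.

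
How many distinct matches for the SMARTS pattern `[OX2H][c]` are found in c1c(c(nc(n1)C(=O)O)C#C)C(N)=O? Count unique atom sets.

0

[OX2H][c] is the SMARTS for a phenol: a hydroxyl oxygen attached to an aromatic carbon.
No fragment in the molecule satisfies every constraint, giving 0 matches.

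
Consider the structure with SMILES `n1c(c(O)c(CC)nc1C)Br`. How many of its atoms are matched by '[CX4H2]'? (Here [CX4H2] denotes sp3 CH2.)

1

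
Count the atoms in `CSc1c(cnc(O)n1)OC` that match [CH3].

The query [CH3] means: aliphatic carbon with exactly three hydrogens.
Check the 11 heavy atoms by environment: 2× n (aromatic, H0) → no; 3× c (aromatic, H0) → no; 1× c (aromatic, H1) → no; 1× S (H0) → no; 2× C (H3) → match; 1× O (H1) → no; 1× O (H0) → no.
That gives 2 matching atoms.

2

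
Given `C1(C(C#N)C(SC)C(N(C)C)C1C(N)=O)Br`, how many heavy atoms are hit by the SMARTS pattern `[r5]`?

5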